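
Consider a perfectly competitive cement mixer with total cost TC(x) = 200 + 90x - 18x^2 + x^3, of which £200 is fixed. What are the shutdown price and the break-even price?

Shutdown price = £9; break-even price = £30

AVC = 90 - 18x + x^2; minimized at x = 9, giving min AVC = £9. That is the shutdown price.
ATC = 200/x + 90 - 18x + x^2. Setting dATC/dx = −200/x^2 − 18 + 2x = 0 gives x = 10 (since 2·10^3 − 18·10^2 = 200).
min ATC = 200/10 + 90 − 18·10 + 10^2 = £30. That is the break-even price.
For £9 ≤ P < £30 the firm produces at a loss; below £9 it shuts down.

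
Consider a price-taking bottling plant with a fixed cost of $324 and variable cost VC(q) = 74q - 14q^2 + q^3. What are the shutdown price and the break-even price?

Shutdown price = $25; break-even price = $65

AVC = 74 - 14q + q^2; minimized at q = 7, giving min AVC = $25. That is the shutdown price.
ATC = 324/q + 74 - 14q + q^2. Setting dATC/dq = −324/q^2 − 14 + 2q = 0 gives q = 9 (since 2·9^3 − 14·9^2 = 324).
min ATC = 324/9 + 74 − 14·9 + 9^2 = $65. That is the break-even price.
For $25 ≤ P < $65 the firm produces at a loss; below $25 it shuts down.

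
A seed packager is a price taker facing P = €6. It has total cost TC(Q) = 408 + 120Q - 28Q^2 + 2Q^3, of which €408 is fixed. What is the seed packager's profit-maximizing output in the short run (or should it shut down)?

Shut down

Strip out fixed cost: VC = 120Q - 28Q^2 + 2Q^3. Then AVC = 120 - 28Q + 2Q^2 and MC = 120 - 56Q + 6Q^2.
AVC hits its minimum where MC = AVC, at Q = 7, giving min AVC = 120 - 28·7 + 2·7^2 = €22.
Since P = €6 < min AVC = €22, price fails to cover variable cost at any output.
Best response: produce nothing and absorb the €408 fixed cost.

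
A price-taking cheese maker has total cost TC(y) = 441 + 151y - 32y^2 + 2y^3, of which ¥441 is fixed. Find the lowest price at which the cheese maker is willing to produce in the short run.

¥23 per unit

The firm shuts down when price falls below the minimum of average variable cost. AVC = VC/y = 151 - 32y + 2y^2.
At the minimum of AVC, MC = AVC. MC = 151 - 64y + 6y^2; setting MC = AVC gives 4y^2 - 32y = 0, so y = 8. min AVC = 23.
So the shutdown price is ¥23.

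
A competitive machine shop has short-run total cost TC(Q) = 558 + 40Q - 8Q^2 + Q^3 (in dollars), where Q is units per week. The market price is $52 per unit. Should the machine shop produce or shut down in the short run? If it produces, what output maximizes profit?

Variable cost is VC = 40Q - 8Q^2 + Q^3, so AVC = VC/Q = 40 - 8Q + Q^2 and MC = dTC/dQ = 40 - 16Q + 3Q^2.
The AVC parabola has its vertex at Q = 8/2 = 4, where AVC = 40 - 8·4 + 4^2 = $24.
Because $52 ≥ $24, revenue can cover variable cost; the firm operates.
P = MC gives -12 - 16Q + 3Q^2 = 0, with roots -2/3 and 6. Take the larger (rising MC): Q* = 6.
Check: AVC at Q = 6 is $28 ≤ P, so revenue covers variable cost.
Profit = P·Q − TC = 52·6 − 726 = -$414, a loss, but smaller than the $558 fixed cost the firm would lose by shutting down.

Produce at Q = 6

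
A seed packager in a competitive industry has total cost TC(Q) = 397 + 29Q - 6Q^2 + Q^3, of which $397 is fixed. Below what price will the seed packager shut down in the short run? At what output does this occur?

The firm shuts down when price falls below the minimum of average variable cost. AVC = VC/Q = 29 - 6Q + Q^2.
At the minimum of AVC, MC = AVC. MC = 29 - 12Q + 3Q^2; setting MC = AVC gives 2Q^2 - 6Q = 0, so Q = 3. min AVC = 20.
So the shutdown price is $20.

$20 per unit, at Q = 3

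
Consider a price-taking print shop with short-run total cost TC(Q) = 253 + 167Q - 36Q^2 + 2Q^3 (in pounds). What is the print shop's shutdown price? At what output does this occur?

£5 per unit, at Q = 9

The firm shuts down when price falls below the minimum of average variable cost. AVC = VC/Q = 167 - 36Q + 2Q^2.
At the minimum of AVC, MC = AVC. MC = 167 - 72Q + 6Q^2; setting MC = AVC gives 4Q^2 - 36Q = 0, so Q = 9. min AVC = 5.
So the shutdown price is £5.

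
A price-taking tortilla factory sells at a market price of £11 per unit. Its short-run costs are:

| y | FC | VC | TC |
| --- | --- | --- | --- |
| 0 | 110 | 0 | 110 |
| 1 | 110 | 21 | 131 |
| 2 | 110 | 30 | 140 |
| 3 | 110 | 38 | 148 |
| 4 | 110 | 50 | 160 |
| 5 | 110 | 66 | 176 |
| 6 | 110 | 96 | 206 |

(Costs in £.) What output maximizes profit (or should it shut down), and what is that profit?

y = 0 (shut down); profit = -£110

Compute π = P·y − TC at each output: y=0: -110; y=1: -120; y=2: -118; y=3: -115; y=4: -116; y=5: -121; y=6: -140.
Profit is highest at y = 0. Equivalently, the lowest AVC in the table is 50/4 ≈ £12.50 at y = 4, and P = £11 falls below it — price never covers variable cost, so the firm shuts down and loses only its fixed cost.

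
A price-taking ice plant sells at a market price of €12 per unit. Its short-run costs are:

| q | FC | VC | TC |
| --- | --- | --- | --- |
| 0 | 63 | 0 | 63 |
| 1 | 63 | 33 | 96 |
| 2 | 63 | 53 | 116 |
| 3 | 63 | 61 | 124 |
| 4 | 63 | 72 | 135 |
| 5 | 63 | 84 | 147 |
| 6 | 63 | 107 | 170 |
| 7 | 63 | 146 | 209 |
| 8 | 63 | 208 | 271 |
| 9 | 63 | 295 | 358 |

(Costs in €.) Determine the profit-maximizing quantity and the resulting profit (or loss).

Profit at each row (π = 12q − TC): q=0: -63; q=1: -84; q=2: -92; q=3: -88; q=4: -87; q=5: -87; q=6: -98; q=7: -125; q=8: -175; q=9: -250.
Profit is highest at q = 0. Equivalently, the lowest AVC in the table is 84/5 ≈ €16.80 at q = 5, and P = €12 falls below it — price never covers variable cost, so the firm shuts down and loses only its fixed cost.

q = 0 (shut down); profit = -€63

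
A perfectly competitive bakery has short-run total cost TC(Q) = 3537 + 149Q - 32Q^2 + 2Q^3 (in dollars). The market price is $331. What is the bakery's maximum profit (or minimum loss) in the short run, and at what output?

Profit = -$157 at Q = 13

AVC = 149 - 32Q + 2Q^2; min AVC = $21 at Q = 8. Since P = $331 ≥ min AVC, the firm produces.
MC = 149 - 64Q + 6Q^2. Setting P = MC and taking the root on the rising branch gives Q* = 13.
TR = 331·13 = 4303. TC = 3537 + 923 = 4460. Profit = 4303 − 4460 = -$157.
By producing, the firm covers all variable cost plus $3380 of fixed cost; shutting down would lose the full $3537.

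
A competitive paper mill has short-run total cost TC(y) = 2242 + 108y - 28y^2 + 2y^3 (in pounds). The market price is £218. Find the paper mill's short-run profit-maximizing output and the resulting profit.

AVC = 108 - 28y + 2y^2 has its minimum £10 at y = 7; price £218 clears that bar, so the firm operates.
MC = 108 - 56y + 6y^2. Setting P = MC and taking the root on the rising branch gives y* = 11.
TR = 218·11 = 2398. TC = 2242 + 462 = 2704. Profit = 2398 − 2704 = -£306.
Shutting down would mean losing the fixed cost of £2242, so operating at a loss of £306 is better by £1936.

Profit = -£306 at y = 11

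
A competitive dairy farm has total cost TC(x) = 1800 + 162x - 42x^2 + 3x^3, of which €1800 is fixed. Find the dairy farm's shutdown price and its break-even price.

Shutdown price = €15; break-even price = €222

Shutdown price = min AVC. AVC = 162 - 42x + 3x^2, with vertex at x = 7 and minimum €15.
ATC = 1800/x + 162 - 42x + 3x^2. Setting dATC/dx = −1800/x^2 − 42 + 6x = 0 gives x = 10 (since 6·10^3 − 42·10^2 = 1800).
min ATC = 1800/10 + 162 − 42·10 + 3·10^2 = €222. That is the break-even price.
For €15 ≤ P < €222 the firm produces at a loss; below €15 it shuts down.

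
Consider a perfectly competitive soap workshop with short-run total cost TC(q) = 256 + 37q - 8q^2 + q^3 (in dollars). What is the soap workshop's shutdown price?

The firm shuts down when price falls below the minimum of average variable cost. AVC = VC/q = 37 - 8q + q^2.
At the minimum of AVC, MC = AVC. MC = 37 - 16q + 3q^2; setting MC = AVC gives 2q^2 - 8q = 0, so q = 4. min AVC = 21.
The firm shuts down for any P below $21.

$21 per unit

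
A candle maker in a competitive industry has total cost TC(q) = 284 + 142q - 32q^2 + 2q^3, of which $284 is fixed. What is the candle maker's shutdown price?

$14 per unit

The shutdown price is the minimum of AVC. VC = 142q - 32q^2 + 2q^3, so AVC = 142 - 32q + 2q^2.
dAVC/dq = -32 + 4q = 0 gives q = 8. min AVC = 142 - 32·8 + 2·8^2 = 14.
For P < $14 the firm produces nothing.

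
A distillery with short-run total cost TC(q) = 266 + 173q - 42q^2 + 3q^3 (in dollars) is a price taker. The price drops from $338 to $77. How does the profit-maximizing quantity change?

Output falls from 11 to 8

AVC = 173 - 42q + 3q^2, minimized at q = 7 where min AVC = $26. MC = 173 - 84q + 9q^2.
At P = $338 ≥ min AVC, set P = MC on the rising branch: q = 11.
At P = $77 ≥ min AVC, set P = MC: q = 8. The firm stays open but cuts output.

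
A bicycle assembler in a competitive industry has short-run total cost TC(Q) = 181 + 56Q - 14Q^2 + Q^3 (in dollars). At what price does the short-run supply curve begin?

$7 per unit

The firm shuts down when price falls below the minimum of average variable cost. AVC = VC/Q = 56 - 14Q + Q^2.
dAVC/dQ = -14 + 2Q = 0 gives Q = 7. min AVC = 56 - 14·7 + 7^2 = 7.
The firm shuts down for any P below $7.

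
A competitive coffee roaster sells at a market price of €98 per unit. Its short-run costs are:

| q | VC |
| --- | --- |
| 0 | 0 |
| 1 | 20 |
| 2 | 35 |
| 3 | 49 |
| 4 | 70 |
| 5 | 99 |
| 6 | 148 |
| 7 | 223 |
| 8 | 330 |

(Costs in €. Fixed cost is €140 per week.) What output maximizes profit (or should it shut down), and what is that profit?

q = 7; profit = €323

Compute π = P·q − TC at each output: q=0: -140; q=1: -62; q=2: 21; q=3: 105; q=4: 182; q=5: 251; q=6: 300; q=7: 323; q=8: 314.
Profit is maximized at q = 7. AVC there is 223/7 = €31.86 ≤ P, so producing beats shutting down (which would give -€140).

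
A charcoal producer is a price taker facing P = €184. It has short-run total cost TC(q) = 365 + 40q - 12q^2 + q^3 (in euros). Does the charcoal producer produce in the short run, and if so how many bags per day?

Variable cost is VC = 40q - 12q^2 + q^3, so AVC = VC/q = 40 - 12q + q^2 and MC = dTC/dq = 40 - 24q + 3q^2.
The AVC parabola has its vertex at q = 12/2 = 6, where AVC = 40 - 12·6 + 6^2 = €4.
Since P = €184 ≥ min AVC = €4, price covers variable cost and the firm should produce.
Set P = MC: 184 = 40 - 24q + 3q^2 → -144 - 24q + 3q^2 = 0. The roots are q = -4 and q = 12; the profit-maximizing output is on the rising part of MC, so q* = 12.
Check: AVC at q = 12 is €40 ≤ P, so revenue covers variable cost.
Profit = P·q − TC = 184·12 − 845 = €1363.

Produce at q = 12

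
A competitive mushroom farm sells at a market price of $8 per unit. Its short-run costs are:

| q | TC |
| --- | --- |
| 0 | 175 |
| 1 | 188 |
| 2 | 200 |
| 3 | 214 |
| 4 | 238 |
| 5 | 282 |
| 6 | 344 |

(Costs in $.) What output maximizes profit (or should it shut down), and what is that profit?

Tabulate TR − TC: q=0: -175; q=1: -180; q=2: -184; q=3: -190; q=4: -206; q=5: -242; q=6: -296.
Profit is highest at q = 0. Equivalently, the lowest AVC in the table is 25/2 ≈ $12.50 at q = 2, and P = $8 falls below it — price never covers variable cost, so the firm shuts down and loses only its fixed cost.

q = 0 (shut down); profit = -$175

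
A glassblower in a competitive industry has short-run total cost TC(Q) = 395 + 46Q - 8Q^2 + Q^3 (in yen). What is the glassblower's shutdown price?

¥30 per unit

The firm shuts down when price falls below the minimum of average variable cost. AVC = VC/Q = 46 - 8Q + Q^2.
At the minimum of AVC, MC = AVC. MC = 46 - 16Q + 3Q^2; setting MC = AVC gives 2Q^2 - 8Q = 0, so Q = 4. min AVC = 30.
For P < ¥30 the firm produces nothing.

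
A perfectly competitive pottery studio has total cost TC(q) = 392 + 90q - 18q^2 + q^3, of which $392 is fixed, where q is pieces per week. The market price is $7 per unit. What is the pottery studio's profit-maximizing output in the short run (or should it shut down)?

Strip out fixed cost: VC = 90q - 18q^2 + q^3. Then AVC = 90 - 18q + q^2 and MC = 90 - 36q + 3q^2.
AVC hits its minimum where MC = AVC, at q = 9, giving min AVC = 90 - 18·9 + 9^2 = $9.
With P < min AVC ($7 < $9), every unit sold adds to the loss.
Best response: produce nothing and absorb the $392 fixed cost.

Shut down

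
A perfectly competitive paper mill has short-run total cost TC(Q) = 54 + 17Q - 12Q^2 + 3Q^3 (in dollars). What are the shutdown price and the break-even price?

Shutdown price = $5; break-even price = $26

Shutdown price = min AVC. AVC = 17 - 12Q + 3Q^2, with vertex at Q = 2 and minimum $5.
ATC = 54/Q + 17 - 12Q + 3Q^2. Setting dATC/dQ = −54/Q^2 − 12 + 6Q = 0 gives Q = 3 (since 6·3^3 − 12·3^2 = 54).
min ATC = 54/3 + 17 − 12·3 + 3·3^2 = $26. That is the break-even price.
Between these two prices the firm operates at a loss; above $26 it earns a profit.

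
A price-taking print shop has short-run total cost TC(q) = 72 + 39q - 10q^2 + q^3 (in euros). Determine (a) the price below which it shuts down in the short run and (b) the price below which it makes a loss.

Shutdown price = min AVC. AVC = 39 - 10q + q^2, with vertex at q = 5 and minimum €14.
ATC = 72/q + 39 - 10q + q^2. Setting dATC/dq = −72/q^2 − 10 + 2q = 0 gives q = 6 (since 2·6^3 − 10·6^2 = 72).
min ATC = 72/6 + 39 − 10·6 + 6^2 = €27. That is the break-even price.
Between these two prices the firm operates at a loss; above €27 it earns a profit.

Shutdown price = €14; break-even price = €27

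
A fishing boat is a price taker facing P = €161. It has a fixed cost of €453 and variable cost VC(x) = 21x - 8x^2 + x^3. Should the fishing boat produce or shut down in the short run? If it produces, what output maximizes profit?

Strip out fixed cost: VC = 21x - 8x^2 + x^3. Then AVC = 21 - 8x + x^2 and MC = 21 - 16x + 3x^2.
AVC hits its minimum where MC = AVC, at x = 4, giving min AVC = 21 - 8·4 + 4^2 = €5.
Since P = €161 ≥ min AVC = €5, price covers variable cost and the firm should produce.
P = MC gives -140 - 16x + 3x^2 = 0, with roots -14/3 and 10. Take the larger (rising MC): x* = 10.
Check: AVC at x = 10 is €41 ≤ P, so revenue covers variable cost.
Profit = P·x − TC = 161·10 − 863 = €747.

Produce at x = 10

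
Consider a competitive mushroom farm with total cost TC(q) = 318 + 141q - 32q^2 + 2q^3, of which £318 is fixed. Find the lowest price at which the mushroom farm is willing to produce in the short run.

Short-run supply begins at min AVC. From VC = 141q - 32q^2 + 2q^3, AVC = 141 - 32q + 2q^2.
At the minimum of AVC, MC = AVC. MC = 141 - 64q + 6q^2; setting MC = AVC gives 4q^2 - 32q = 0, so q = 8. min AVC = 13.
For P < £13 the firm produces nothing.

£13 per unit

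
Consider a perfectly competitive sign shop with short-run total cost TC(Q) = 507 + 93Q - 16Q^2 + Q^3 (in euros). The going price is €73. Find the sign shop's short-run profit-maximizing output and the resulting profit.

Profit = -€107 at Q = 10

AVC = 93 - 16Q + Q^2 has its minimum €29 at Q = 8; price €73 clears that bar, so the firm operates.
MC = 93 - 32Q + 3Q^2. Setting P = MC and taking the root on the rising branch gives Q* = 10.
TR = 73·10 = 730. TC = 507 + 330 = 837. Profit = 730 − 837 = -€107.
That loss of €107 beats the €507 the firm would lose by shutting down; producing recovers €400 of fixed cost.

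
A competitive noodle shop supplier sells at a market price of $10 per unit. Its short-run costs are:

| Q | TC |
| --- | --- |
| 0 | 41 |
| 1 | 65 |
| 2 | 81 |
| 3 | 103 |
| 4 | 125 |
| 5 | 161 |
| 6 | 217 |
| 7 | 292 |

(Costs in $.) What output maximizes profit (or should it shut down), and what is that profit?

Q = 0 (shut down); profit = -$41

Tabulate TR − TC: Q=0: -41; Q=1: -55; Q=2: -61; Q=3: -73; Q=4: -85; Q=5: -111; Q=6: -157; Q=7: -222.
Profit is highest at Q = 0. Equivalently, the lowest AVC in the table is 40/2 ≈ $20 at Q = 2, and P = $10 falls below it — price never covers variable cost, so the firm shuts down and loses only its fixed cost.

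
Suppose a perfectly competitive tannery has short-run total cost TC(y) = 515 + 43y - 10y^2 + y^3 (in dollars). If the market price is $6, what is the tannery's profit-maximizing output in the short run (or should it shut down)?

Variable cost is VC = 43y - 10y^2 + y^3, so AVC = VC/y = 43 - 10y + y^2 and MC = dTC/dy = 43 - 20y + 3y^2.
AVC is minimized where dAVC/dy = -10 + 2y = 0, at y = 5; min AVC = 43 - 10·5 + 5^2 = $18.
P = $6 lies below min AVC = $18; no output level covers variable cost.
Best response: produce nothing and absorb the $515 fixed cost.

Shut down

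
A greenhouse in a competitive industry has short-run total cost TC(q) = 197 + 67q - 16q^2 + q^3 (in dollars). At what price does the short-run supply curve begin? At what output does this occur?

Short-run supply begins at min AVC. From VC = 67q - 16q^2 + q^3, AVC = 67 - 16q + q^2.
dAVC/dq = -16 + 2q = 0 gives q = 8. min AVC = 67 - 16·8 + 8^2 = 3.
So the shutdown price is $3.

$3 per unit, at q = 8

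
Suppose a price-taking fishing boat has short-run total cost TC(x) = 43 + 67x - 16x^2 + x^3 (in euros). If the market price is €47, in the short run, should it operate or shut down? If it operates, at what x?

Produce at x = 10

Variable cost is VC = 67x - 16x^2 + x^3, so AVC = VC/x = 67 - 16x + x^2 and MC = dTC/dx = 67 - 32x + 3x^2.
AVC is minimized where dAVC/dx = -16 + 2x = 0, at x = 8; min AVC = 67 - 16·8 + 8^2 = €3.
Because €47 ≥ €3, revenue can cover variable cost; the firm operates.
Solving P = MC: 20 - 32x + 3x^2 = 0 ⇒ x = 2/3 or 10. On the upward-sloping branch, x* = 10.
Check: AVC at x = 10 is €7 ≤ P, so revenue covers variable cost.
Profit = P·x − TC = 47·10 − 113 = €357.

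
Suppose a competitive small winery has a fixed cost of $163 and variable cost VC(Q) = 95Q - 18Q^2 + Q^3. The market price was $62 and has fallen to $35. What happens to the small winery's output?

MC = 95 - 36Q + 3Q^2; the shutdown threshold is min AVC = $14 (at Q = 9).
At P = $62 ≥ min AVC, set P = MC on the rising branch: Q = 11.
At P = $35 ≥ min AVC, set P = MC: Q = 10. The firm stays open but cuts output.

Output falls from 11 to 10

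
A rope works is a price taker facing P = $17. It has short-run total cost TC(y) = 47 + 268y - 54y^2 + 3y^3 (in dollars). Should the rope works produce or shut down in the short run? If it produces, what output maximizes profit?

Variable cost is VC = 268y - 54y^2 + 3y^3, so AVC = VC/y = 268 - 54y + 3y^2 and MC = dTC/dy = 268 - 108y + 9y^2.
The AVC parabola has its vertex at y = 54/6 = 9, where AVC = 268 - 54·9 + 3·9^2 = $25.
Since P = $17 < min AVC = $25, price fails to cover variable cost at any output.
Best response: produce nothing and absorb the $47 fixed cost.

Shut down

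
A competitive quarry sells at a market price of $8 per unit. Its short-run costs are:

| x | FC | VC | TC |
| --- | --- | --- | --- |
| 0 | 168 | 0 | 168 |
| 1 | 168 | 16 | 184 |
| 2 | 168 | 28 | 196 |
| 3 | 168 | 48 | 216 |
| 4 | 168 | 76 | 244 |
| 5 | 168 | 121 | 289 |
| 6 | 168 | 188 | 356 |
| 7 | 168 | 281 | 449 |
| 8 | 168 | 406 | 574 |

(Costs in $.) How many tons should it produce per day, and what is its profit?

Profit at each row (π = 8x − TC): x=0: -168; x=1: -176; x=2: -180; x=3: -192; x=4: -212; x=5: -249; x=6: -308; x=7: -393; x=8: -510.
Profit is highest at x = 0. Equivalently, the lowest AVC in the table is 28/2 ≈ $14 at x = 2, and P = $8 falls below it — price never covers variable cost, so the firm shuts down and loses only its fixed cost.

x = 0 (shut down); profit = -$168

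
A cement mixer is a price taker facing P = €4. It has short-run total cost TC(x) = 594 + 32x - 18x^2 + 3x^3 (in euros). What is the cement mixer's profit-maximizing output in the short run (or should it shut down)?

Shut down

Variable cost is VC = 32x - 18x^2 + 3x^3, so AVC = VC/x = 32 - 18x + 3x^2 and MC = dTC/dx = 32 - 36x + 9x^2.
AVC is minimized where dAVC/dx = -18 + 6x = 0, at x = 3; min AVC = 32 - 18·3 + 3·3^2 = €5.
Since P = €4 < min AVC = €5, price fails to cover variable cost at any output.
The firm minimizes its loss by shutting down and losing only its fixed cost of €594.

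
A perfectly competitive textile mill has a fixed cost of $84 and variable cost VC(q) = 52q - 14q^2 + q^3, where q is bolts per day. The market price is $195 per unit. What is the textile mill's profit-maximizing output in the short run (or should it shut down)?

Produce at q = 13

Variable cost is VC = 52q - 14q^2 + q^3, so AVC = VC/q = 52 - 14q + q^2 and MC = dTC/dq = 52 - 28q + 3q^2.
AVC is minimized where dAVC/dq = -14 + 2q = 0, at q = 7; min AVC = 52 - 14·7 + 7^2 = $3.
P = $195 exceeds min AVC = $3, so the firm stays open.
P = MC gives -143 - 28q + 3q^2 = 0, with roots -11/3 and 13. Take the larger (rising MC): q* = 13.
Check: AVC at q = 13 is $39 ≤ P, so revenue covers variable cost.
Profit = P·q − TC = 195·13 − 591 = $1944.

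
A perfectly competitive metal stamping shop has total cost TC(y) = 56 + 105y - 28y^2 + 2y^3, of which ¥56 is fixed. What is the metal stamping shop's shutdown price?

Short-run supply begins at min AVC. From VC = 105y - 28y^2 + 2y^3, AVC = 105 - 28y + 2y^2.
dAVC/dy = -28 + 4y = 0 gives y = 7. min AVC = 105 - 28·7 + 2·7^2 = 7.
For P < ¥7 the firm produces nothing.

¥7 per unit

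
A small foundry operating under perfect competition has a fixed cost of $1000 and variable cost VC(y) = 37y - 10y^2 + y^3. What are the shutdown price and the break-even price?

AVC = 37 - 10y + y^2; minimized at y = 5, giving min AVC = $12. That is the shutdown price.
ATC = 1000/y + 37 - 10y + y^2. Setting dATC/dy = −1000/y^2 − 10 + 2y = 0 gives y = 10 (since 2·10^3 − 10·10^2 = 1000).
min ATC = 1000/10 + 37 − 10·10 + 10^2 = $137. That is the break-even price.
For $12 ≤ P < $137 the firm produces at a loss; below $12 it shuts down.

Shutdown price = $12; break-even price = $137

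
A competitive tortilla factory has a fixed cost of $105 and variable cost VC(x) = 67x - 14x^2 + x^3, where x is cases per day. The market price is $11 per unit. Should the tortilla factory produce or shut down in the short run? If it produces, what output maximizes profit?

Shut down

Variable cost is VC = 67x - 14x^2 + x^3, so AVC = VC/x = 67 - 14x + x^2 and MC = dTC/dx = 67 - 28x + 3x^2.
AVC is minimized where dAVC/dx = -14 + 2x = 0, at x = 7; min AVC = 67 - 14·7 + 7^2 = $18.
With P < min AVC ($11 < $18), every unit sold adds to the loss.
Best response: produce nothing and absorb the $105 fixed cost.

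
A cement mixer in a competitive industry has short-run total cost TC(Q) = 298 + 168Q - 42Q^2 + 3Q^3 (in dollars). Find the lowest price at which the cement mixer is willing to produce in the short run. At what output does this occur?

$21 per unit, at Q = 7

The firm shuts down when price falls below the minimum of average variable cost. AVC = VC/Q = 168 - 42Q + 3Q^2.
At the minimum of AVC, MC = AVC. MC = 168 - 84Q + 9Q^2; setting MC = AVC gives 6Q^2 - 42Q = 0, so Q = 7. min AVC = 21.
For P < $21 the firm produces nothing.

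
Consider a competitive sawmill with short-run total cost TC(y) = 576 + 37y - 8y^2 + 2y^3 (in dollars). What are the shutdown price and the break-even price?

Shutdown price = $29; break-even price = $157

AVC = 37 - 8y + 2y^2; minimized at y = 2, giving min AVC = $29. That is the shutdown price.
ATC = 576/y + 37 - 8y + 2y^2. Setting dATC/dy = −576/y^2 − 8 + 4y = 0 gives y = 6 (since 4·6^3 − 8·6^2 = 576).
min ATC = 576/6 + 37 − 8·6 + 2·6^2 = $157. That is the break-even price.
Between these two prices the firm operates at a loss; above $157 it earns a profit.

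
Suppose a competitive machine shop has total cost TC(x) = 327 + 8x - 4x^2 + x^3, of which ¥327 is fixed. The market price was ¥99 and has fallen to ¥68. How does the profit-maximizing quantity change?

Output falls from 7 to 6

MC = 8 - 8x + 3x^2; the shutdown threshold is min AVC = ¥4 (at x = 2).
At P = ¥99 ≥ min AVC, set P = MC on the rising branch: x = 7.
At P = ¥68 ≥ min AVC, set P = MC: x = 6. The firm stays open but cuts output.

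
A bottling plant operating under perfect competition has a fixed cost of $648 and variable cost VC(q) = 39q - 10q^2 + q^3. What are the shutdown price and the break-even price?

AVC = 39 - 10q + q^2; minimized at q = 5, giving min AVC = $14. That is the shutdown price.
ATC = 648/q + 39 - 10q + q^2. Setting dATC/dq = −648/q^2 − 10 + 2q = 0 gives q = 9 (since 2·9^3 − 10·9^2 = 648).
min ATC = 648/9 + 39 − 10·9 + 9^2 = $102. That is the break-even price.
For $14 ≤ P < $102 the firm produces at a loss; below $14 it shuts down.

Shutdown price = $14; break-even price = $102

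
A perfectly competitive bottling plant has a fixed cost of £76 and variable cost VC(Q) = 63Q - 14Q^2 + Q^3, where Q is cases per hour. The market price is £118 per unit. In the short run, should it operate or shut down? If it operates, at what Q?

Produce at Q = 11

Variable cost is VC = 63Q - 14Q^2 + Q^3, so AVC = VC/Q = 63 - 14Q + Q^2 and MC = dTC/dQ = 63 - 28Q + 3Q^2.
AVC is minimized where dAVC/dQ = -14 + 2Q = 0, at Q = 7; min AVC = 63 - 14·7 + 7^2 = £14.
Because £118 ≥ £14, revenue can cover variable cost; the firm operates.
P = MC gives -55 - 28Q + 3Q^2 = 0, with roots -5/3 and 11. Take the larger (rising MC): Q* = 11.
Check: AVC at Q = 11 is £30 ≤ P, so revenue covers variable cost.
Profit = P·Q − TC = 118·11 − 406 = £892.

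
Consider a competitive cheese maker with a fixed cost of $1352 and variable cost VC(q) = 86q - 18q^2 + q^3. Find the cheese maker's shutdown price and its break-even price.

Shutdown price = min AVC. AVC = 86 - 18q + q^2, with vertex at q = 9 and minimum $5.
ATC = 1352/q + 86 - 18q + q^2. Setting dATC/dq = −1352/q^2 − 18 + 2q = 0 gives q = 13 (since 2·13^3 − 18·13^2 = 1352).
min ATC = 1352/13 + 86 − 18·13 + 13^2 = $125. That is the break-even price.
Between these two prices the firm operates at a loss; above $125 it earns a profit.

Shutdown price = $5; break-even price = $125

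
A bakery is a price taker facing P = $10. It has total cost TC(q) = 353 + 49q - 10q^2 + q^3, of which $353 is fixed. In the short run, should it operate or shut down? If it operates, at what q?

From TC, MC = TC'(q) = 49 - 20q + 3q^2 and AVC = VC/q = 49 - 10q + q^2.
AVC hits its minimum where MC = AVC, at q = 5, giving min AVC = 49 - 10·5 + 5^2 = $24.
P = $10 lies below min AVC = $24; no output level covers variable cost.
Best response: produce nothing and absorb the $353 fixed cost.

Shut down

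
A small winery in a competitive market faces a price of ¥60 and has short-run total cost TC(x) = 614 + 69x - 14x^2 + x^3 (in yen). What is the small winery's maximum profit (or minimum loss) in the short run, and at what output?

Profit = -¥290 at x = 9

AVC = 69 - 14x + x^2; min AVC = ¥20 at x = 7. Since P = ¥60 ≥ min AVC, the firm produces.
MC = 69 - 28x + 3x^2. Setting P = MC and taking the root on the rising branch gives x* = 9.
TR = 60·9 = 540. TC = 614 + 216 = 830. Profit = 540 − 830 = -¥290.
That loss of ¥290 beats the ¥614 the firm would lose by shutting down; producing recovers ¥324 of fixed cost.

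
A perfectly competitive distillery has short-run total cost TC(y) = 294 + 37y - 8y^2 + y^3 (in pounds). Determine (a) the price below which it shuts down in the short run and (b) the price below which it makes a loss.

Shutdown price = min AVC. AVC = 37 - 8y + y^2, with vertex at y = 4 and minimum £21.
ATC = 294/y + 37 - 8y + y^2. Setting dATC/dy = −294/y^2 − 8 + 2y = 0 gives y = 7 (since 2·7^3 − 8·7^2 = 294).
min ATC = 294/7 + 37 − 8·7 + 7^2 = £72. That is the break-even price.
Between these two prices the firm operates at a loss; above £72 it earns a profit.

Shutdown price = £21; break-even price = £72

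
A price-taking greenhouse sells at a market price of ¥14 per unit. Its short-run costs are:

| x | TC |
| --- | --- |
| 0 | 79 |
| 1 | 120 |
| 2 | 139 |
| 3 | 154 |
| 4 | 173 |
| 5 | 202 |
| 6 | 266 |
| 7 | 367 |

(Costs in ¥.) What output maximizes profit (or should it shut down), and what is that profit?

x = 0 (shut down); profit = -¥79

Profit at each row (π = 14x − TC): x=0: -79; x=1: -106; x=2: -111; x=3: -112; x=4: -117; x=5: -132; x=6: -182; x=7: -269.
Profit is highest at x = 0. Equivalently, the lowest AVC in the table is 94/4 ≈ ¥23.50 at x = 4, and P = ¥14 falls below it — price never covers variable cost, so the firm shuts down and loses only its fixed cost.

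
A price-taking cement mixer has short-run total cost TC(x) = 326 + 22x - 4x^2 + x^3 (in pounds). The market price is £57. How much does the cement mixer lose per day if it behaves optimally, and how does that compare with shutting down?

AVC = 22 - 4x + x^2; min AVC = £18 at x = 2. Since P = £57 ≥ min AVC, the firm produces.
With MC = 22 - 8x + 3x^2, P = MC on the upward-sloping part at x* = 5.
TR = 57·5 = 285. TC = 326 + 135 = 461. Profit = 285 − 461 = -£176.
Shutting down would mean losing the fixed cost of £326, so operating at a loss of £176 is better by £150.

Profit = -£176 at x = 5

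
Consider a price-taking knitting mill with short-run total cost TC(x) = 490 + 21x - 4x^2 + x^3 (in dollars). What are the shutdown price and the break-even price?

Shutdown price = $17; break-even price = $112

Shutdown price = min AVC. AVC = 21 - 4x + x^2, with vertex at x = 2 and minimum $17.
ATC = 490/x + 21 - 4x + x^2. Setting dATC/dx = −490/x^2 − 4 + 2x = 0 gives x = 7 (since 2·7^3 − 4·7^2 = 490).
min ATC = 490/7 + 21 − 4·7 + 7^2 = $112. That is the break-even price.
Between these two prices the firm operates at a loss; above $112 it earns a profit.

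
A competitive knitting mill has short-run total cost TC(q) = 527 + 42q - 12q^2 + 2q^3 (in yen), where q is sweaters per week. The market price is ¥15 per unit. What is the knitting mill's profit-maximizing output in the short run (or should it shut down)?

Shut down

Variable cost is VC = 42q - 12q^2 + 2q^3, so AVC = VC/q = 42 - 12q + 2q^2 and MC = dTC/dq = 42 - 24q + 6q^2.
AVC hits its minimum where MC = AVC, at q = 3, giving min AVC = 42 - 12·3 + 2·3^2 = ¥24.
With P < min AVC (¥15 < ¥24), every unit sold adds to the loss.
The firm minimizes its loss by shutting down and losing only its fixed cost of ¥527.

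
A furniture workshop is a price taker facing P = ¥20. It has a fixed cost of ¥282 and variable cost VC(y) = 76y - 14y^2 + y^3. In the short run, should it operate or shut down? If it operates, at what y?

Shut down

Variable cost is VC = 76y - 14y^2 + y^3, so AVC = VC/y = 76 - 14y + y^2 and MC = dTC/dy = 76 - 28y + 3y^2.
AVC hits its minimum where MC = AVC, at y = 7, giving min AVC = 76 - 14·7 + 7^2 = ¥27.
P = ¥20 lies below min AVC = ¥27; no output level covers variable cost.
Best response: produce nothing and absorb the ¥282 fixed cost.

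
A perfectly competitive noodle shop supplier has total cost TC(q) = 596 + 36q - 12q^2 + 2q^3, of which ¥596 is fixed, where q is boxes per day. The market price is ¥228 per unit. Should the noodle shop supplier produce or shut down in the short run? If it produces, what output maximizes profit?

Produce at q = 8

Variable cost is VC = 36q - 12q^2 + 2q^3, so AVC = VC/q = 36 - 12q + 2q^2 and MC = dTC/dq = 36 - 24q + 6q^2.
AVC is minimized where dAVC/dq = -12 + 4q = 0, at q = 3; min AVC = 36 - 12·3 + 2·3^2 = ¥18.
Since P = ¥228 ≥ min AVC = ¥18, price covers variable cost and the firm should produce.
Solving P = MC: -192 - 24q + 6q^2 = 0 ⇒ q = -4 or 8. On the upward-sloping branch, q* = 8.
Check: AVC at q = 8 is ¥68 ≤ P, so revenue covers variable cost.
Profit = P·q − TC = 228·8 − 1140 = ¥684.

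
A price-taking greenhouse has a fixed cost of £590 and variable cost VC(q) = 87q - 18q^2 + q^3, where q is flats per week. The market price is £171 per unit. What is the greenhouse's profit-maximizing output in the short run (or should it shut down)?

Produce at q = 14

Strip out fixed cost: VC = 87q - 18q^2 + q^3. Then AVC = 87 - 18q + q^2 and MC = 87 - 36q + 3q^2.
AVC hits its minimum where MC = AVC, at q = 9, giving min AVC = 87 - 18·9 + 9^2 = £6.
Since P = £171 ≥ min AVC = £6, price covers variable cost and the firm should produce.
Solving P = MC: -84 - 36q + 3q^2 = 0 ⇒ q = -2 or 14. On the upward-sloping branch, q* = 14.
Check: AVC at q = 14 is £31 ≤ P, so revenue covers variable cost.
Profit = P·q − TC = 171·14 − 1024 = £1370.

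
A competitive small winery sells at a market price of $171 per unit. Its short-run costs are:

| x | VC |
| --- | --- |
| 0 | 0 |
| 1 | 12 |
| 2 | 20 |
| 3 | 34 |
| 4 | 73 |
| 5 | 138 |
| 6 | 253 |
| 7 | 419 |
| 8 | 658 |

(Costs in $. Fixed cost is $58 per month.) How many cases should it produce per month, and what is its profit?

Compute π = P·x − TC at each output: x=0: -58; x=1: 101; x=2: 264; x=3: 421; x=4: 553; x=5: 659; x=6: 715; x=7: 720; x=8: 652.
Profit is maximized at x = 7. AVC there is 419/7 = $59.86 ≤ P, so producing beats shutting down (which would give -$58).

x = 7; profit = $720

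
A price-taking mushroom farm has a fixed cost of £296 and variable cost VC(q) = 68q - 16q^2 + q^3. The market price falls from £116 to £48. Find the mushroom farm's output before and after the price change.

AVC = 68 - 16q + q^2, minimized at q = 8 where min AVC = £4. MC = 68 - 32q + 3q^2.
With P = £116 above the shutdown price, P = MC gives q = 12.
At P = £48 ≥ min AVC, set P = MC: q = 10. The firm stays open but cuts output.

Output falls from 12 to 10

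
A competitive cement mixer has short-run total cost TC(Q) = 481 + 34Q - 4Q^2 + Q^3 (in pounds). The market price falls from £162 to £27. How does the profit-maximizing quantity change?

AVC = 34 - 4Q + Q^2, minimized at Q = 2 where min AVC = £30. MC = 34 - 8Q + 3Q^2.
With P = £162 above the shutdown price, P = MC gives Q = 8.
At P = £27 < min AVC = £30, price no longer covers variable cost at any output, so the firm shuts down: Q = 0.

Output falls from 8 to 0 (the firm shuts down)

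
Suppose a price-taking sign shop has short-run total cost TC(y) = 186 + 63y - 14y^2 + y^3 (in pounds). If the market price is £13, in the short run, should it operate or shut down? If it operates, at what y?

Strip out fixed cost: VC = 63y - 14y^2 + y^3. Then AVC = 63 - 14y + y^2 and MC = 63 - 28y + 3y^2.
AVC hits its minimum where MC = AVC, at y = 7, giving min AVC = 63 - 14·7 + 7^2 = £14.
Since P = £13 < min AVC = £14, price fails to cover variable cost at any output.
Shutting down limits the loss to fixed cost, £186.

Shut down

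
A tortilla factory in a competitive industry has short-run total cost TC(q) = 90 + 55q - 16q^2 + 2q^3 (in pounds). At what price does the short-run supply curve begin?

Short-run supply begins at min AVC. From VC = 55q - 16q^2 + 2q^3, AVC = 55 - 16q + 2q^2.
dAVC/dq = -16 + 4q = 0 gives q = 4. min AVC = 55 - 16·4 + 2·4^2 = 23.
For P < £23 the firm produces nothing.

£23 per unit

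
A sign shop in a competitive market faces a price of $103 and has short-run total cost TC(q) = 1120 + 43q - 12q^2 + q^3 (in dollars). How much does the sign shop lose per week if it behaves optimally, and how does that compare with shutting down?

Profit = -$320 at q = 10

AVC = 43 - 12q + q^2 has its minimum $7 at q = 6; price $103 clears that bar, so the firm operates.
MC = 43 - 24q + 3q^2. Setting P = MC and taking the root on the rising branch gives q* = 10.
TR = 103·10 = 1030. TC = 1120 + 230 = 1350. Profit = 1030 − 1350 = -$320.
By producing, the firm covers all variable cost plus $800 of fixed cost; shutting down would lose the full $1120.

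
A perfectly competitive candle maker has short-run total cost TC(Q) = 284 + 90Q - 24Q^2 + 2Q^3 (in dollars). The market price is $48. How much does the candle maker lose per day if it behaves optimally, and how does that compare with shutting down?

AVC = 90 - 24Q + 2Q^2; min AVC = $18 at Q = 6. Since P = $48 ≥ min AVC, the firm produces.
With MC = 90 - 48Q + 6Q^2, P = MC on the upward-sloping part at Q* = 7.
TR = 48·7 = 336. TC = 284 + 140 = 424. Profit = 336 − 424 = -$88.
That loss of $88 beats the $284 the firm would lose by shutting down; producing recovers $196 of fixed cost.

Profit = -$88 at Q = 7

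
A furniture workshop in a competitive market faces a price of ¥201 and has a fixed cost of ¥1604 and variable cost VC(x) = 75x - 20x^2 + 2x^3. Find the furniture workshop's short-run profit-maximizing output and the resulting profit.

Profit = -¥308 at x = 9

AVC = 75 - 20x + 2x^2 has its minimum ¥25 at x = 5; price ¥201 clears that bar, so the firm operates.
MC = 75 - 40x + 6x^2. Setting P = MC and taking the root on the rising branch gives x* = 9.
TR = 201·9 = 1809. TC = 1604 + 513 = 2117. Profit = 1809 − 2117 = -¥308.
Shutting down would mean losing the fixed cost of ¥1604, so operating at a loss of ¥308 is better by ¥1296.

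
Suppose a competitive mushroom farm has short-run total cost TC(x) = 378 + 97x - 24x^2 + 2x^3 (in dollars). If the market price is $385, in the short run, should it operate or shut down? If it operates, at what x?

Produce at x = 12

Variable cost is VC = 97x - 24x^2 + 2x^3, so AVC = VC/x = 97 - 24x + 2x^2 and MC = dTC/dx = 97 - 48x + 6x^2.
AVC hits its minimum where MC = AVC, at x = 6, giving min AVC = 97 - 24·6 + 2·6^2 = $25.
P = $385 exceeds min AVC = $25, so the firm stays open.
Set P = MC: 385 = 97 - 48x + 6x^2 → -288 - 48x + 6x^2 = 0. The roots are x = -4 and x = 12; the profit-maximizing output is on the rising part of MC, so x* = 12.
Check: AVC at x = 12 is $97 ≤ P, so revenue covers variable cost.
Profit = P·x − TC = 385·12 − 1542 = $3078.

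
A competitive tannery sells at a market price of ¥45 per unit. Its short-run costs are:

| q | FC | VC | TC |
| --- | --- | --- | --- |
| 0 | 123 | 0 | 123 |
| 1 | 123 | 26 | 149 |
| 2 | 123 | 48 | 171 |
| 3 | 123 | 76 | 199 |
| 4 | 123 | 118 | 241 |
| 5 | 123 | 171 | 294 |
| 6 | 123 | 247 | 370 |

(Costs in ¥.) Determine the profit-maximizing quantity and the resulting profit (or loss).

q = 4; profit = -¥61

Tabulate TR − TC: q=0: -123; q=1: -104; q=2: -81; q=3: -64; q=4: -61; q=5: -69; q=6: -100.
Profit is maximized at q = 4. AVC there is 118/4 = ¥29.50 ≤ P, so producing beats shutting down (which would give -¥123).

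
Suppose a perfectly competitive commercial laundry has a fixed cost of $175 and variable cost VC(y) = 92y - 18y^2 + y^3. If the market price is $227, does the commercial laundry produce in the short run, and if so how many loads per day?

Variable cost is VC = 92y - 18y^2 + y^3, so AVC = VC/y = 92 - 18y + y^2 and MC = dTC/dy = 92 - 36y + 3y^2.
AVC hits its minimum where MC = AVC, at y = 9, giving min AVC = 92 - 18·9 + 9^2 = $11.
Because $227 ≥ $11, revenue can cover variable cost; the firm operates.
P = MC gives -135 - 36y + 3y^2 = 0, with roots -3 and 15. Take the larger (rising MC): y* = 15.
Check: AVC at y = 15 is $47 ≤ P, so revenue covers variable cost.
Profit = P·y − TC = 227·15 − 880 = $2525.

Produce at y = 15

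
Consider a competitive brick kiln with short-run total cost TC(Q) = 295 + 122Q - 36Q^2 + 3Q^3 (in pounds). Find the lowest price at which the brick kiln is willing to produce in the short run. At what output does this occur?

The shutdown price is the minimum of AVC. VC = 122Q - 36Q^2 + 3Q^3, so AVC = 122 - 36Q + 3Q^2.
At the minimum of AVC, MC = AVC. MC = 122 - 72Q + 9Q^2; setting MC = AVC gives 6Q^2 - 36Q = 0, so Q = 6. min AVC = 14.
The firm shuts down for any P below £14.

£14 per unit, at Q = 6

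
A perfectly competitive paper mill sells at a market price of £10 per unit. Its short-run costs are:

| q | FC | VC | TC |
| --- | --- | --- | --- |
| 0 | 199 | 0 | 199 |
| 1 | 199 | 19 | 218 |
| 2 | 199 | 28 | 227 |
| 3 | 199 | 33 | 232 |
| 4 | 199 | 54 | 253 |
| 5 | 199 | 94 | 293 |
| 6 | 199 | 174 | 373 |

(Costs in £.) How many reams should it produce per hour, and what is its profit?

q = 0 (shut down); profit = -£199

Profit at each row (π = 10q − TC): q=0: -199; q=1: -208; q=2: -207; q=3: -202; q=4: -213; q=5: -243; q=6: -313.
Profit is highest at q = 0. Equivalently, the lowest AVC in the table is 33/3 ≈ £11 at q = 3, and P = £10 falls below it — price never covers variable cost, so the firm shuts down and loses only its fixed cost.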